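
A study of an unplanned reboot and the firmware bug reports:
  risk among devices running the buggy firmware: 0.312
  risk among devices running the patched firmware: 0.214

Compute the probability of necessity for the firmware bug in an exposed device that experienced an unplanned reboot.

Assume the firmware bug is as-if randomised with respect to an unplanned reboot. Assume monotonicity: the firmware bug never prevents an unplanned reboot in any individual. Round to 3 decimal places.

PN ≈ 0.314

Let p₁ = 0.312, p₀ = 0.214.
Under exogeneity and monotonicity, PN = (p₁ − p₀) / p₁.
PN = (0.312 − 0.214) / 0.312 = 0.098 / 0.312 ≈ 0.3141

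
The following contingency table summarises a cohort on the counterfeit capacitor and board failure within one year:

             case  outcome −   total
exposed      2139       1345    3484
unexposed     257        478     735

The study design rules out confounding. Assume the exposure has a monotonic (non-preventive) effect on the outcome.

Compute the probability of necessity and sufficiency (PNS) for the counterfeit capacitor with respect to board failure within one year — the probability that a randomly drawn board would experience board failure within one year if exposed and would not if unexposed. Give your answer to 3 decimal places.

p₁ = P(outcome | exposed) = 2139/3484 = 0.61395
p₀ = P(outcome | unexposed) = 257/735 = 0.34966
Under exogeneity and monotonicity, PNS = p₁ − p₀.
PNS = 0.61395 − 0.34966 = 0.26429

PNS ≈ 0.264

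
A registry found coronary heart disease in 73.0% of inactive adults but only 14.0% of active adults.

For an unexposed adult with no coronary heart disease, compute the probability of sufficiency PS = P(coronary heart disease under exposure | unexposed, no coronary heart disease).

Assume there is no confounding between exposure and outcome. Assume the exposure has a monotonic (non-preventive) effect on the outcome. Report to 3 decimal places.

p₁ = 0.73, p₀ = 0.14.
Under exogeneity and monotonicity, PS = (p₁ − p₀) / (1 − p₀).
PS = (0.73 − 0.14) / (1 − 0.14) = 0.59 / 0.86 ≈ 0.6860

PS ≈ 0.686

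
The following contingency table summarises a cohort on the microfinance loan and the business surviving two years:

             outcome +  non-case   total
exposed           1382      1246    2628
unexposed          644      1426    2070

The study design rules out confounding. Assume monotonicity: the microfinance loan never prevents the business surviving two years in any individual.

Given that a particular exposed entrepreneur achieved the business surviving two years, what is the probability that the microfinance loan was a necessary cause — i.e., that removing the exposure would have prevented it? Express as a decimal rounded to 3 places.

p₁ = P(outcome | exposed) = 1382/2628 = 0.52588
p₀ = P(outcome | unexposed) = 644/2070 = 0.31111
Under exogeneity and monotonicity, PN = (p₁ − p₀) / p₁.
PN = (0.52588 − 0.31111) / 0.52588 = 0.21476 / 0.52588 ≈ 0.4084

PN ≈ 0.408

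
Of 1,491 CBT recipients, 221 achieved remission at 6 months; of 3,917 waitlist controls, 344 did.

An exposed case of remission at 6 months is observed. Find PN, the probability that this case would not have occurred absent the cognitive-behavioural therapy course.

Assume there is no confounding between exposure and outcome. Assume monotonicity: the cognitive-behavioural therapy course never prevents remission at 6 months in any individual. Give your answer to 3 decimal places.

p₁ = P(outcome | exposed) = 221/1491 = 0.14822
p₀ = P(outcome | unexposed) = 344/3917 = 0.087822
Under exogeneity and monotonicity, PN = (p₁ − p₀) / p₁.
PN = (0.14822 − 0.087822) / 0.14822 = 0.0604 / 0.14822 ≈ 0.4075

PN ≈ 0.407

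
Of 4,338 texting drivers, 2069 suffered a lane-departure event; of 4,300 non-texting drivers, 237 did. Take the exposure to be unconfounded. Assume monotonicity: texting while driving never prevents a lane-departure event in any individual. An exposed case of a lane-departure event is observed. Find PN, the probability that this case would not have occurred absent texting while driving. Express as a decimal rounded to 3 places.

p₁ = P(outcome | exposed) = 2069/4338 = 0.47695
p₀ = P(outcome | unexposed) = 237/4300 = 0.055116
Under exogeneity and monotonicity, PN = (p₁ − p₀) / p₁.
PN = (0.47695 − 0.055116) / 0.47695 = 0.42183 / 0.47695 ≈ 0.8844

PN ≈ 0.884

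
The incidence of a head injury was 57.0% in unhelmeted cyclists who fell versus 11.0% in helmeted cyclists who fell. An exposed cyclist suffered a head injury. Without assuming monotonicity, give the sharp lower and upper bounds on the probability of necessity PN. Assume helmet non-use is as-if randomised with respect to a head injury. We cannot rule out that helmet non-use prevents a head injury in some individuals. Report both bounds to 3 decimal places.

0.807 ≤ PN ≤ 1.000

p₁ = 0.57, p₀ = 0.11.
Under exogeneity alone the bounds on PN are max{0,(p₁−p₀)/p₁} ≤ PN ≤ min{1,(1−p₀)/p₁}.
  lower = (p₁ − p₀)/p₁ = 0.46 / 0.57 ≈ 0.8070
  upper = min{1, (1 − p₀)/p₁} = 0.89 / 0.57 ≈ 1.5614 → capped at 1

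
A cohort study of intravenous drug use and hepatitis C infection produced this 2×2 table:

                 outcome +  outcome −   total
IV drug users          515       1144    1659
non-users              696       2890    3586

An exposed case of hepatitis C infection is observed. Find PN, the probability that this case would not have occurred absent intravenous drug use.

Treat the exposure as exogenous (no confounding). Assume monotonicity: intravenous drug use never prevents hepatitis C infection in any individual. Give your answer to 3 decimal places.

p₁ = P(outcome | exposed) = 515/1659 = 0.31043
p₀ = P(outcome | unexposed) = 696/3586 = 0.19409
Under exogeneity and monotonicity, PN = (p₁ − p₀) / p₁.
PN = (0.31043 − 0.19409) / 0.31043 = 0.11634 / 0.31043 ≈ 0.3748

PN ≈ 0.375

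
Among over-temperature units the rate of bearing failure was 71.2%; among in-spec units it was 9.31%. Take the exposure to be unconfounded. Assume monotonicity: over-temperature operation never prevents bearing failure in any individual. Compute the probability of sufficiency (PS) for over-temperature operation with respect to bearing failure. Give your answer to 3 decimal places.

PS ≈ 0.682

p₁ = 0.712, p₀ = 0.0931.
Under exogeneity and monotonicity, PS = (p₁ − p₀) / (1 − p₀).
PS = (0.712 − 0.0931) / (1 − 0.0931) = 0.6189 / 0.9069 ≈ 0.6824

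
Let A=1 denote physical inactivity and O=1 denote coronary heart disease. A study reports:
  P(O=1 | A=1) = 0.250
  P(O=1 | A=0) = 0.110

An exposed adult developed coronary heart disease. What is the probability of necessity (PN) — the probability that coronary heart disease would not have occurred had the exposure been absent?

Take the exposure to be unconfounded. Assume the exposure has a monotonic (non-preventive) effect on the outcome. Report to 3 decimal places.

Let p₁ = 0.25, p₀ = 0.11.
Under exogeneity and monotonicity, PN = (p₁ − p₀) / p₁.
PN = (0.25 − 0.11) / 0.25 = 0.14 / 0.25 ≈ 0.5600

PN ≈ 0.560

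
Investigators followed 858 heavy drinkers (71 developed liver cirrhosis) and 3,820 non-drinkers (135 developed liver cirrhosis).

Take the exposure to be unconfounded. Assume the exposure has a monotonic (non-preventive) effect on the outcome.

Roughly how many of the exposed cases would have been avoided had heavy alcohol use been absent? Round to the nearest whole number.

about 41 cases

p₁ = P(outcome | exposed) = 71/858 = 0.082751
p₀ = P(outcome | unexposed) = 135/3820 = 0.03534
PN = (p₁ − p₀)/p₁ = (0.082751 − 0.03534) / 0.082751 ≈ 0.57293.
Attributable cases ≈ PN × (exposed cases) = 0.57293 × 71 ≈ 40.68.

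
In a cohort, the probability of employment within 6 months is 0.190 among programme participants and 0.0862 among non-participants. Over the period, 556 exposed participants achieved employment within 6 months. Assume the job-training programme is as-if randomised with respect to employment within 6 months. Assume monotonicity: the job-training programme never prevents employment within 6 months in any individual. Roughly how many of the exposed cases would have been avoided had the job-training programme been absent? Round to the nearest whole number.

Let p₁ = 0.19, p₀ = 0.0862.
PN = (p₁ − p₀)/p₁ = (0.19 − 0.0862) / 0.19 ≈ 0.54632.
Attributable cases ≈ PN × (exposed cases) = 0.54632 × 556 ≈ 303.75.

about 304 cases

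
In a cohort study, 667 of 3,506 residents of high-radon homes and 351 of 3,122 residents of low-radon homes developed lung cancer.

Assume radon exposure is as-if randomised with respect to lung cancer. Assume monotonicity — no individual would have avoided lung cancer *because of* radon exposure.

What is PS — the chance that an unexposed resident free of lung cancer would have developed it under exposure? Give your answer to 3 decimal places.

PS ≈ 0.088

p₁ = P(outcome | exposed) = 667/3506 = 0.19025
p₀ = P(outcome | unexposed) = 351/3122 = 0.11243
Under exogeneity and monotonicity, PS = (p₁ − p₀) / (1 − p₀).
PS = (0.19025 − 0.11243) / (1 − 0.11243) = 0.077817 / 0.88757 ≈ 0.0877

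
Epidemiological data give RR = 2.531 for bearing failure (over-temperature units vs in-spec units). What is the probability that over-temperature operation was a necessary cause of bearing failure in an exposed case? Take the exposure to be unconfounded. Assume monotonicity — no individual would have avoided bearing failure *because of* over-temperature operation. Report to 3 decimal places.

Under exogeneity and monotonicity, PN = (RR − 1) / RR = 1 − 1/RR.
PN = (2.531 − 1) / 2.531 = 1.531 / 2.531 ≈ 0.6049

PN ≈ 0.605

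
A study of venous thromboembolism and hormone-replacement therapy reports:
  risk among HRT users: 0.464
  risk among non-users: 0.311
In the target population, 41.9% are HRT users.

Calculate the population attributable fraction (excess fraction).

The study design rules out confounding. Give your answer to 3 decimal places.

Let p₁ = 0.464, p₀ = 0.311.
Overall risk P(Y=1) = π·p₁ + (1−π)·p₀ = 0.419×0.464 + 0.581×0.311 = 0.37511.
Under exogeneity, PAF = [P(Y=1) − p₀] / P(Y=1).
PAF = (0.37511 − 0.311) / 0.37511 ≈ 0.1709

PAF ≈ 0.171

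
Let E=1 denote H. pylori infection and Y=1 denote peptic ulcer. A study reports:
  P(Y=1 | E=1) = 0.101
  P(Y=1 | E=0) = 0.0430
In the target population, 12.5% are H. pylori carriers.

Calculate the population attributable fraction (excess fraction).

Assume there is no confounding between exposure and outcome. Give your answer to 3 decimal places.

Let p₁ = 0.101, p₀ = 0.043.
Overall risk P(Y=1) = π·p₁ + (1−π)·p₀ = 0.125×0.101 + 0.875×0.043 = 0.05025.
Under exogeneity, PAF = [P(Y=1) − p₀] / P(Y=1).
PAF = (0.05025 − 0.043) / 0.05025 ≈ 0.1443

PAF ≈ 0.144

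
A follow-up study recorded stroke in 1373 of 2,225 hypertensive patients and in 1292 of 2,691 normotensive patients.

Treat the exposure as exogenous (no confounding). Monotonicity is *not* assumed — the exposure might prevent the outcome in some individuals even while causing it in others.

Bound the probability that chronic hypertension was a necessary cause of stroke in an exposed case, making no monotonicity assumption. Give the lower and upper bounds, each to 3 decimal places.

p₁ = P(outcome | exposed) = 1373/2225 = 0.61708
p₀ = P(outcome | unexposed) = 1292/2691 = 0.48012
Under exogeneity alone the bounds on PN are max{0,(p₁−p₀)/p₁} ≤ PN ≤ min{1,(1−p₀)/p₁}.
  lower = (p₁ − p₀)/p₁ = 0.13696 / 0.61708 ≈ 0.2219
  upper = min{1, (1 − p₀)/p₁} = 0.51988 / 0.61708 ≈ 0.8425

0.222 ≤ PN ≤ 0.842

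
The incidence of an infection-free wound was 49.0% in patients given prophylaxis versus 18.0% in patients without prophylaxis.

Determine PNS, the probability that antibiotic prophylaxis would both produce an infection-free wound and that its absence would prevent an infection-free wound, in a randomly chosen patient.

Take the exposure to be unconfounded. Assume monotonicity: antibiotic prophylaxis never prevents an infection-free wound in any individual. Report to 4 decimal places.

p₁ = 0.49, p₀ = 0.18.
Under exogeneity and monotonicity, PNS = p₁ − p₀.
PNS = 0.49 − 0.18 = 0.31

PNS ≈ 0.3100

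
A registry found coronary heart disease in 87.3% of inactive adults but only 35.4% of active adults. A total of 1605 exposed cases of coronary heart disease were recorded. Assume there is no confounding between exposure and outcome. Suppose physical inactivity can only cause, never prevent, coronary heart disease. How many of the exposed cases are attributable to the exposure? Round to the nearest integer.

p₁ = 0.873, p₀ = 0.354.
PN = (p₁ − p₀)/p₁ = (0.873 − 0.354) / 0.873 ≈ 0.59450.
Attributable cases ≈ PN × (exposed cases) = 0.59450 × 1605 ≈ 954.18.

about 954 cases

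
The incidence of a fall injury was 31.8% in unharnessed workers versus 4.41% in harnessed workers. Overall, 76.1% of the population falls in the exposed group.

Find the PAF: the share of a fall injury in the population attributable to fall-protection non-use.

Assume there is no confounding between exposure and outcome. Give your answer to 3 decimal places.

PAF ≈ 0.825

p₁ = 0.318, p₀ = 0.0441.
Overall risk P(Y=1) = π·p₁ + (1−π)·p₀ = 0.761×0.318 + 0.239×0.0441 = 0.25254.
Under exogeneity, PAF = [P(Y=1) − p₀] / P(Y=1).
PAF = (0.25254 − 0.0441) / 0.25254 ≈ 0.8254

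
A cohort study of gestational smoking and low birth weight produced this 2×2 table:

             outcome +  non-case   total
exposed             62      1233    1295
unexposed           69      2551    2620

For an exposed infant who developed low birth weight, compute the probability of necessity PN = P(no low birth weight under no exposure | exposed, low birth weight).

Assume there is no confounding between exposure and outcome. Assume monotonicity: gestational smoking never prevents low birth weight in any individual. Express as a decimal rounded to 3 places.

PN ≈ 0.450

p₁ = P(outcome | exposed) = 62/1295 = 0.047876
p₀ = P(outcome | unexposed) = 69/2620 = 0.026336
Under exogeneity and monotonicity, PN = (p₁ − p₀)/p₁.
PN = (0.047876 − 0.026336) / 0.047876 ≈ 0.4499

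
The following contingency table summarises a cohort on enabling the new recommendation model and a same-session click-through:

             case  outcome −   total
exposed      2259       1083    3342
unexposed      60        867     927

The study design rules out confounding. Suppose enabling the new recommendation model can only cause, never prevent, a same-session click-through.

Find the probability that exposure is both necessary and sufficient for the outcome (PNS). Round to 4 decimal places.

p₁ = P(outcome | exposed) = 2259/3342 = 0.67594
p₀ = P(outcome | unexposed) = 60/927 = 0.064725
Under exogeneity and monotonicity, PNS = p₁ − p₀.
PNS = 0.67594 − 0.064725 = 0.61122

PNS ≈ 0.6112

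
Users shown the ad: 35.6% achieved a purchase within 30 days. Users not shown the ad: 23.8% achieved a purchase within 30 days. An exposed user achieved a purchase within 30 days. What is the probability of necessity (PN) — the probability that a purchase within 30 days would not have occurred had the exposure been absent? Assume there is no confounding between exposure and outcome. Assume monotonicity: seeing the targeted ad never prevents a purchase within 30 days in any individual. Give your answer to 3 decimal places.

p₁ = 0.356, p₀ = 0.238.
Under exogeneity and monotonicity, PN = (p₁ − p₀) / p₁.
PN = (0.356 − 0.238) / 0.356 = 0.118 / 0.356 ≈ 0.3315

PN ≈ 0.331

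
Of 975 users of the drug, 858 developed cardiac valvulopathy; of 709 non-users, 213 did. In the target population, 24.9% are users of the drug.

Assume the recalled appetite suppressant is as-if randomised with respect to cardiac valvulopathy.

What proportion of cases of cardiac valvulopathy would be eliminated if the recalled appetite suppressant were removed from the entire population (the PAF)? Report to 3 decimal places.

p₁ = P(outcome | exposed) = 858/975 = 0.88
p₀ = P(outcome | unexposed) = 213/709 = 0.30042
Overall risk P(Y=1) = π·p₁ + (1−π)·p₀ = 0.249×0.88 + 0.751×0.30042 = 0.44474.
Under exogeneity, PAF = [P(Y=1) − p₀] / P(Y=1).
PAF = (0.44474 − 0.30042) / 0.44474 ≈ 0.3245

PAF ≈ 0.324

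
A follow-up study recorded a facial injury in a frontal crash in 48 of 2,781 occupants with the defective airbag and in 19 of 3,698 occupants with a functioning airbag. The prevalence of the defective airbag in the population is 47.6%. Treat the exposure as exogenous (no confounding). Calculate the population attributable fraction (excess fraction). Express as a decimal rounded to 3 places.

p₁ = P(outcome | exposed) = 48/2781 = 0.01726
p₀ = P(outcome | unexposed) = 19/3698 = 0.0051379
Overall risk P(Y=1) = π·p₁ + (1−π)·p₀ = 0.476×0.01726 + 0.524×0.0051379 = 0.010908.
Under exogeneity, PAF = [P(Y=1) − p₀] / P(Y=1).
PAF = (0.010908 − 0.0051379) / 0.010908 ≈ 0.5290

PAF ≈ 0.529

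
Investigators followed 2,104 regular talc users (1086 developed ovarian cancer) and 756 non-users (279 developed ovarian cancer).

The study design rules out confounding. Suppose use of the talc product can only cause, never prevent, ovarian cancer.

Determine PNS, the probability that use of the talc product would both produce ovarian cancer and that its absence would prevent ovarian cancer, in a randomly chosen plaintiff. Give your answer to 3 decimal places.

p₁ = P(outcome | exposed) = 1086/2104 = 0.51616
p₀ = P(outcome | unexposed) = 279/756 = 0.36905
Under exogeneity and monotonicity, PNS = p₁ − p₀.
PNS = 0.51616 − 0.36905 = 0.14711

PNS ≈ 0.147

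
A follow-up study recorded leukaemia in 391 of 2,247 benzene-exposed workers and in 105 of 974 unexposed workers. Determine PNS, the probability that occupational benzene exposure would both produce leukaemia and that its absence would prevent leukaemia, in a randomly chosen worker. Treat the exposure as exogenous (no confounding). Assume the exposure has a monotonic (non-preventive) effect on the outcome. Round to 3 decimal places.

p₁ = P(outcome | exposed) = 391/2247 = 0.17401
p₀ = P(outcome | unexposed) = 105/974 = 0.1078
Under exogeneity and monotonicity, PNS = p₁ − p₀.
PNS = 0.17401 − 0.1078 = 0.066207

PNS ≈ 0.066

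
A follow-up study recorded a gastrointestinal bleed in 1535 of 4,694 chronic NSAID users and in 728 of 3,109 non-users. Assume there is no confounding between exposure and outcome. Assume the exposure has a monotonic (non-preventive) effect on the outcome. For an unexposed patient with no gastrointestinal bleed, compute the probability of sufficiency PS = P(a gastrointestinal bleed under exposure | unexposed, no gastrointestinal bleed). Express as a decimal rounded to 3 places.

PS ≈ 0.121

p₁ = P(outcome | exposed) = 1535/4694 = 0.32701
p₀ = P(outcome | unexposed) = 728/3109 = 0.23416
Under exogeneity and monotonicity, PS = (p₁ − p₀) / (1 − p₀).
PS = (0.32701 − 0.23416) / (1 − 0.23416) = 0.092854 / 0.76584 ≈ 0.1212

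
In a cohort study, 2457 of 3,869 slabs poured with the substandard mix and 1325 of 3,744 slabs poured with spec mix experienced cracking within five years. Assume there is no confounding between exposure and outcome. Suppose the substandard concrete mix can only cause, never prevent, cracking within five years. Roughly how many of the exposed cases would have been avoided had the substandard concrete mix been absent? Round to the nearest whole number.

p₁ = P(outcome | exposed) = 2457/3869 = 0.63505
p₀ = P(outcome | unexposed) = 1325/3744 = 0.3539
PN = (p₁ − p₀)/p₁ = (0.63505 − 0.3539) / 0.63505 ≈ 0.44272.
Attributable cases ≈ PN × (exposed cases) = 0.44272 × 2457 ≈ 1087.76.

about 1088 cases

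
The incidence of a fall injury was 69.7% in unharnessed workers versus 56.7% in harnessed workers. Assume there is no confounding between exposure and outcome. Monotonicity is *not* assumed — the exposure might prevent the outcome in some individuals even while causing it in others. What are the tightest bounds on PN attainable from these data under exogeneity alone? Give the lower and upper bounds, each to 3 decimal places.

p₁ = 0.697, p₀ = 0.567.
Under exogeneity alone the bounds on PN are max{0,(p₁−p₀)/p₁} ≤ PN ≤ min{1,(1−p₀)/p₁}.
  lower = (p₁ − p₀)/p₁ = 0.13 / 0.697 ≈ 0.1865
  upper = min{1, (1 − p₀)/p₁} = 0.433 / 0.697 ≈ 0.6212

0.187 ≤ PN ≤ 0.621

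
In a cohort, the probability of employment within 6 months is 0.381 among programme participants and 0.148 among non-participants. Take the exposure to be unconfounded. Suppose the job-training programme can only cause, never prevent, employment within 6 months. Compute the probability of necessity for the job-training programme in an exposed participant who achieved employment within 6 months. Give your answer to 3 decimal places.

PN ≈ 0.612

Let p₁ = 0.381, p₀ = 0.148.
Under exogeneity and monotonicity, PN = (p₁ − p₀) / p₁.
PN = (0.381 − 0.148) / 0.381 = 0.233 / 0.381 ≈ 0.6115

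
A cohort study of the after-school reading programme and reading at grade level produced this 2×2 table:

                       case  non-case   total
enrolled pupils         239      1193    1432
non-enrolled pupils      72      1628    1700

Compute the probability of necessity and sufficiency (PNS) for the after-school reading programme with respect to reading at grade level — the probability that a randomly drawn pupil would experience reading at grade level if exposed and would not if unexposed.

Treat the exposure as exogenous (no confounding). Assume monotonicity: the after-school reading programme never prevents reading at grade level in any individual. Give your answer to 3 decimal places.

p₁ = P(outcome | exposed) = 239/1432 = 0.1669
p₀ = P(outcome | unexposed) = 72/1700 = 0.042353
Under exogeneity and monotonicity, PNS = p₁ − p₀.
PNS = 0.1669 − 0.042353 = 0.12455

PNS ≈ 0.125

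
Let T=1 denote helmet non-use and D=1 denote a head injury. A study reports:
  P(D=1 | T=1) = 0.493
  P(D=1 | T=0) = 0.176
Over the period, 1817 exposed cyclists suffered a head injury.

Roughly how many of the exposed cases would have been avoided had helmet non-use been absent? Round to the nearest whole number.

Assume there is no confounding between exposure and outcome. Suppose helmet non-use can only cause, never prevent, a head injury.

Let p₁ = 0.493, p₀ = 0.176.
PN = (p₁ − p₀)/p₁ = (0.493 − 0.176) / 0.493 ≈ 0.64300.
Attributable cases ≈ PN × (exposed cases) = 0.64300 × 1817 ≈ 1168.33.

about 1168 cases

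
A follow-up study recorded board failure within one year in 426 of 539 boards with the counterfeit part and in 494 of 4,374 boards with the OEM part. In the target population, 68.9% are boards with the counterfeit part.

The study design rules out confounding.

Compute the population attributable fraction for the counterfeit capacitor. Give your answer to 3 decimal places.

PAF ≈ 0.805

p₁ = P(outcome | exposed) = 426/539 = 0.79035
p₀ = P(outcome | unexposed) = 494/4374 = 0.11294
Overall risk P(Y=1) = π·p₁ + (1−π)·p₀ = 0.689×0.79035 + 0.311×0.11294 = 0.57968.
Under exogeneity, PAF = [P(Y=1) − p₀] / P(Y=1).
PAF = (0.57968 − 0.11294) / 0.57968 ≈ 0.8052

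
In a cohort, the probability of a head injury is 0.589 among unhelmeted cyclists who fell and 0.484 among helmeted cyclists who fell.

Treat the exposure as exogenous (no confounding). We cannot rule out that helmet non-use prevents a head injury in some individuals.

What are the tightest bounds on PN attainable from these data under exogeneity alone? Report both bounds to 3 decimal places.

Let p₁ = 0.589, p₀ = 0.484.
Under exogeneity alone the bounds on PN are max{0,(p₁−p₀)/p₁} ≤ PN ≤ min{1,(1−p₀)/p₁}.
  lower = (p₁ − p₀)/p₁ = 0.105 / 0.589 ≈ 0.1783
  upper = min{1, (1 − p₀)/p₁} = 0.516 / 0.589 ≈ 0.8761

0.178 ≤ PN ≤ 0.876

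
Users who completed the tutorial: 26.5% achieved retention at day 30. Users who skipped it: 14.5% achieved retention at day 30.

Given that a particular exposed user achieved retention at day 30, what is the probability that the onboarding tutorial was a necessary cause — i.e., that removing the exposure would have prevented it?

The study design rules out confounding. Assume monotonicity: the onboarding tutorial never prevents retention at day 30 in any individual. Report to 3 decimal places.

p₁ = 0.265, p₀ = 0.145.
Under exogeneity and monotonicity, PN = (p₁ − p₀) / p₁.
PN = (0.265 − 0.145) / 0.265 = 0.12 / 0.265 ≈ 0.4528

PN ≈ 0.453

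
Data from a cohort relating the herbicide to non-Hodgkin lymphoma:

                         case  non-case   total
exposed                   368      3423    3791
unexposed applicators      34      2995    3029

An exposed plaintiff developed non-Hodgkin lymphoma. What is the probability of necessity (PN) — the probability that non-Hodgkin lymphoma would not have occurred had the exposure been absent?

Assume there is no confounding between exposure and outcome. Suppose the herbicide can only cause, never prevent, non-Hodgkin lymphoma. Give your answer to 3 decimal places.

PN ≈ 0.884

p₁ = P(outcome | exposed) = 368/3791 = 0.097072
p₀ = P(outcome | unexposed) = 34/3029 = 0.011225
Under exogeneity and monotonicity, PN = (p₁ − p₀)/p₁.
PN = (0.097072 − 0.011225) / 0.097072 ≈ 0.8844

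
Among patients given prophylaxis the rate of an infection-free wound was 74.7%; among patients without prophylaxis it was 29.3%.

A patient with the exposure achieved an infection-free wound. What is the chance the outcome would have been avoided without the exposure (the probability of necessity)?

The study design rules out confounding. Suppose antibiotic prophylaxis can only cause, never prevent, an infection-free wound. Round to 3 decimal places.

p₁ = 0.747, p₀ = 0.293.
Under exogeneity and monotonicity, PN = (p₁ − p₀) / p₁.
PN = (0.747 − 0.293) / 0.747 = 0.454 / 0.747 ≈ 0.6078

PN ≈ 0.608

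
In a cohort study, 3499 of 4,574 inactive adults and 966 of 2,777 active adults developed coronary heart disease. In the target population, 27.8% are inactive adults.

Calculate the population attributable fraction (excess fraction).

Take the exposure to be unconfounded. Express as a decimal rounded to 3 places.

p₁ = P(outcome | exposed) = 3499/4574 = 0.76498
p₀ = P(outcome | unexposed) = 966/2777 = 0.34786
Overall risk P(Y=1) = π·p₁ + (1−π)·p₀ = 0.278×0.76498 + 0.722×0.34786 = 0.46382.
Under exogeneity, PAF = [P(Y=1) − p₀] / P(Y=1).
PAF = (0.46382 − 0.34786) / 0.46382 ≈ 0.2500

PAF ≈ 0.250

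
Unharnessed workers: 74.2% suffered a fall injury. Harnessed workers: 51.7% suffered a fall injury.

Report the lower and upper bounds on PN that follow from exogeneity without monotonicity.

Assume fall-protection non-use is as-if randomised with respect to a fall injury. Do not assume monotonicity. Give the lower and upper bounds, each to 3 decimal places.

p₁ = 0.742, p₀ = 0.517.
Under exogeneity alone the bounds on PN are max{0,(p₁−p₀)/p₁} ≤ PN ≤ min{1,(1−p₀)/p₁}.
  lower = (p₁ − p₀)/p₁ = 0.225 / 0.742 ≈ 0.3032
  upper = min{1, (1 − p₀)/p₁} = 0.483 / 0.742 ≈ 0.6509

0.303 ≤ PN ≤ 0.651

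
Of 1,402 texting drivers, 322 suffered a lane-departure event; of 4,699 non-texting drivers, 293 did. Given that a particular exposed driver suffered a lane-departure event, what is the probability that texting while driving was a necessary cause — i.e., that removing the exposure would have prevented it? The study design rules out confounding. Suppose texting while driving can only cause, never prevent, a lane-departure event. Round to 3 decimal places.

PN ≈ 0.729

p₁ = P(outcome | exposed) = 322/1402 = 0.22967
p₀ = P(outcome | unexposed) = 293/4699 = 0.062354
Under exogeneity and monotonicity, PN = (p₁ − p₀) / p₁.
PN = (0.22967 − 0.062354) / 0.22967 = 0.16732 / 0.22967 ≈ 0.7285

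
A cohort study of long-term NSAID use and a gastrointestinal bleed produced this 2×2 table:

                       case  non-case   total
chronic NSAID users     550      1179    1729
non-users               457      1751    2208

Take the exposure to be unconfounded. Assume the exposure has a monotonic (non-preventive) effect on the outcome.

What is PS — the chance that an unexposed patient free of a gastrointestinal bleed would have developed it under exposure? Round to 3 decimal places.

p₁ = P(outcome | exposed) = 550/1729 = 0.3181
p₀ = P(outcome | unexposed) = 457/2208 = 0.20697
Under exogeneity and monotonicity, PS = (p₁ − p₀) / (1 − p₀).
PS = (0.3181 − 0.20697) / (1 − 0.20697) = 0.11113 / 0.79303 ≈ 0.1401

PS ≈ 0.140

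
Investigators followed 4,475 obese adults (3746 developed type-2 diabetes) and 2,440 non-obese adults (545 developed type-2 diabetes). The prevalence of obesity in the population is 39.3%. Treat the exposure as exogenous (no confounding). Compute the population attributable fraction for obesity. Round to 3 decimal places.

p₁ = P(outcome | exposed) = 3746/4475 = 0.83709
p₀ = P(outcome | unexposed) = 545/2440 = 0.22336
Overall risk P(Y=1) = π·p₁ + (1−π)·p₀ = 0.393×0.83709 + 0.607×0.22336 = 0.46456.
Under exogeneity, PAF = [P(Y=1) − p₀] / P(Y=1).
PAF = (0.46456 − 0.22336) / 0.46456 ≈ 0.5192

PAF ≈ 0.519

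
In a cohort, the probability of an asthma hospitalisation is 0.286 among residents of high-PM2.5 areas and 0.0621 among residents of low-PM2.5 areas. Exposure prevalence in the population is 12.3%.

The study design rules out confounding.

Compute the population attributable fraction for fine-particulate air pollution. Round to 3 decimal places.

Let p₁ = 0.286, p₀ = 0.0621.
Overall risk P(Y=1) = π·p₁ + (1−π)·p₀ = 0.123×0.286 + 0.877×0.0621 = 0.08964.
Under exogeneity, PAF = [P(Y=1) − p₀] / P(Y=1).
PAF = (0.08964 − 0.0621) / 0.08964 ≈ 0.3072

PAF ≈ 0.307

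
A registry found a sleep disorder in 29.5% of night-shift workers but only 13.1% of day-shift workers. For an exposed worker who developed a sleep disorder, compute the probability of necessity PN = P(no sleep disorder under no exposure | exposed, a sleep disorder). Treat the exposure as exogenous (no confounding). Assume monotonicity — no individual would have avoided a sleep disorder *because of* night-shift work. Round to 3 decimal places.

PN ≈ 0.556

p₁ = 0.295, p₀ = 0.131.
Under exogeneity and monotonicity, PN = (p₁ − p₀) / p₁.
PN = (0.295 − 0.131) / 0.295 = 0.164 / 0.295 ≈ 0.5559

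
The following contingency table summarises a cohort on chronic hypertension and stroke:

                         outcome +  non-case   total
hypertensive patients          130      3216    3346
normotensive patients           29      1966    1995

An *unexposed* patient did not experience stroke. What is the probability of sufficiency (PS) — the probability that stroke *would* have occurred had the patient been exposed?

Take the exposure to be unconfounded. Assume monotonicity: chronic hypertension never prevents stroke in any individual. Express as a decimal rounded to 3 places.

PS ≈ 0.025

p₁ = P(outcome | exposed) = 130/3346 = 0.038852
p₀ = P(outcome | unexposed) = 29/1995 = 0.014536
Under exogeneity and monotonicity, PS = (p₁ − p₀)/(1 − p₀).
PS = (0.038852 − 0.014536) / 0.98546 ≈ 0.0247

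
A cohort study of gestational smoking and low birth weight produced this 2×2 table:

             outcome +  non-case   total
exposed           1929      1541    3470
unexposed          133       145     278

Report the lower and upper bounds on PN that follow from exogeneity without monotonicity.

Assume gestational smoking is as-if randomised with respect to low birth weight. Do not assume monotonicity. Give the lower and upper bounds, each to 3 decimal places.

p₁ = P(outcome | exposed) = 1929/3470 = 0.55591
p₀ = P(outcome | unexposed) = 133/278 = 0.47842
Under exogeneity alone the bounds on PN are max{0,(p₁−p₀)/p₁} ≤ PN ≤ min{1,(1−p₀)/p₁}.
  lower = (p₁ − p₀)/p₁ = 0.077491 / 0.55591 ≈ 0.1394
  upper = min{1, (1 − p₀)/p₁} = 0.52158 / 0.55591 ≈ 0.9383

0.139 ≤ PN ≤ 0.938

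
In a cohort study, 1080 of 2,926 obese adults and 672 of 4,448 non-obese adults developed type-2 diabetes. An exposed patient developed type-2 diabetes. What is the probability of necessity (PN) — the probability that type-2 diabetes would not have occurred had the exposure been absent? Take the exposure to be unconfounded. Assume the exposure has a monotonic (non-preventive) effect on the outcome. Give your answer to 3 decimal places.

PN ≈ 0.591

p₁ = P(outcome | exposed) = 1080/2926 = 0.3691
p₀ = P(outcome | unexposed) = 672/4448 = 0.15108
Under exogeneity and monotonicity, PN = (p₁ − p₀) / p₁.
PN = (0.3691 − 0.15108) / 0.3691 = 0.21803 / 0.3691 ≈ 0.5907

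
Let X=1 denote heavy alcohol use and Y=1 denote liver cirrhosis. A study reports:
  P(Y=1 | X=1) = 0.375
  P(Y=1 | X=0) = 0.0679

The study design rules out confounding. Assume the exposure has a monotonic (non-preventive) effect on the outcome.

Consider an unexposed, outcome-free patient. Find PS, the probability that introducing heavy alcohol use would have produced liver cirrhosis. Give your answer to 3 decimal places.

PS ≈ 0.329

Let p₁ = 0.375, p₀ = 0.0679.
Under exogeneity and monotonicity, PS = (p₁ − p₀) / (1 − p₀).
PS = (0.375 − 0.0679) / (1 − 0.0679) = 0.3071 / 0.9321 ≈ 0.3295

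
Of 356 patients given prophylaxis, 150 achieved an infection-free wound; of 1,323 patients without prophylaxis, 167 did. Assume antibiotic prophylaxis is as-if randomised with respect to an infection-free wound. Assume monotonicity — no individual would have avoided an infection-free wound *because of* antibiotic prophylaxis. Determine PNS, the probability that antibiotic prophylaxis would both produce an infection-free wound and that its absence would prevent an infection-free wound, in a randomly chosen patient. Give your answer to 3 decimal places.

p₁ = P(outcome | exposed) = 150/356 = 0.42135
p₀ = P(outcome | unexposed) = 167/1323 = 0.12623
Under exogeneity and monotonicity, PNS = p₁ − p₀.
PNS = 0.42135 − 0.12623 = 0.29512

PNS ≈ 0.295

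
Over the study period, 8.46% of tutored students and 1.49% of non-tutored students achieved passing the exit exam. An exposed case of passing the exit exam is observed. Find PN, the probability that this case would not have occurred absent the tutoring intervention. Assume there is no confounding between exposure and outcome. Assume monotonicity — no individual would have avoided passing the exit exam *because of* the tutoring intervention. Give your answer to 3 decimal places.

PN ≈ 0.824

p₁ = 0.0846, p₀ = 0.0149.
Under exogeneity and monotonicity, PN = (p₁ − p₀) / p₁.
PN = (0.0846 − 0.0149) / 0.0846 = 0.0697 / 0.0846 ≈ 0.8239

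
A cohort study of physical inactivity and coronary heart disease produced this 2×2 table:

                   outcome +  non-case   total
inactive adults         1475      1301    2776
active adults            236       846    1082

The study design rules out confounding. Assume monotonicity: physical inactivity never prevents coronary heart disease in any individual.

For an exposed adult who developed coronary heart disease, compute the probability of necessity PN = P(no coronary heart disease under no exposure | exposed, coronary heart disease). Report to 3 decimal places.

p₁ = P(outcome | exposed) = 1475/2776 = 0.53134
p₀ = P(outcome | unexposed) = 236/1082 = 0.21811
Under exogeneity and monotonicity, PN = (p₁ − p₀)/p₁.
PN = (0.53134 − 0.21811) / 0.53134 ≈ 0.5895

PN ≈ 0.590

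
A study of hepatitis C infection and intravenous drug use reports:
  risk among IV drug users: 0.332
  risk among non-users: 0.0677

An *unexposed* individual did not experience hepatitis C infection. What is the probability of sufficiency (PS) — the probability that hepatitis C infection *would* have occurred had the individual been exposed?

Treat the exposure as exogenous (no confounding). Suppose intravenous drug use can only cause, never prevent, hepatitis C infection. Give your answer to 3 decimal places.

PS ≈ 0.283

Let p₁ = 0.332, p₀ = 0.0677.
Under exogeneity and monotonicity, PS = (p₁ − p₀) / (1 − p₀).
PS = (0.332 − 0.0677) / (1 − 0.0677) = 0.2643 / 0.9323 ≈ 0.2835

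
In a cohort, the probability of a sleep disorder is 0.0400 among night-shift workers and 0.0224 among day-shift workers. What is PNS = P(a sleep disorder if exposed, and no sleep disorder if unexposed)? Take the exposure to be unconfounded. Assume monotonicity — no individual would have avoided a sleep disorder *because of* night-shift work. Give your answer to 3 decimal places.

Let p₁ = 0.04, p₀ = 0.0224.
Under exogeneity and monotonicity, PNS = p₁ − p₀.
PNS = 0.04 − 0.0224 = 0.0176

PNS ≈ 0.018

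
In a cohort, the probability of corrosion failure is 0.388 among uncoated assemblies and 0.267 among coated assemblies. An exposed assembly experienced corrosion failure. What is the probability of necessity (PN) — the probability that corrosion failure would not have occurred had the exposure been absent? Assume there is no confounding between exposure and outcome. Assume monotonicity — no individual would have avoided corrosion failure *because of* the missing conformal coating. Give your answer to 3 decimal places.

Let p₁ = 0.388, p₀ = 0.267.
Under exogeneity and monotonicity, PN = (p₁ − p₀) / p₁.
PN = (0.388 − 0.267) / 0.388 = 0.121 / 0.388 ≈ 0.3119

PN ≈ 0.312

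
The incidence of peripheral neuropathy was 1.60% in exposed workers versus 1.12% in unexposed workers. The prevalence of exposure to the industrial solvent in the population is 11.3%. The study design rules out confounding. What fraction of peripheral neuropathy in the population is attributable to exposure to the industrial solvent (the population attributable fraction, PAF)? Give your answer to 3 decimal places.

p₁ = 0.016, p₀ = 0.0112.
Overall risk P(Y=1) = π·p₁ + (1−π)·p₀ = 0.113×0.016 + 0.887×0.0112 = 0.011742.
Under exogeneity, PAF = [P(Y=1) − p₀] / P(Y=1).
PAF = (0.011742 − 0.0112) / 0.011742 ≈ 0.0462

PAF ≈ 0.046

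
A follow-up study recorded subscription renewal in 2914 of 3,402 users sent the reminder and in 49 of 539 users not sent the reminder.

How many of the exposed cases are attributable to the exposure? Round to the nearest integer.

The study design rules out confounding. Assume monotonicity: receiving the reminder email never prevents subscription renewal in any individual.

about 2605 cases

p₁ = P(outcome | exposed) = 2914/3402 = 0.85655
p₀ = P(outcome | unexposed) = 49/539 = 0.090909
PN = (p₁ − p₀)/p₁ = (0.85655 − 0.090909) / 0.85655 ≈ 0.89387.
Attributable cases ≈ PN × (exposed cases) = 0.89387 × 2914 ≈ 2604.73.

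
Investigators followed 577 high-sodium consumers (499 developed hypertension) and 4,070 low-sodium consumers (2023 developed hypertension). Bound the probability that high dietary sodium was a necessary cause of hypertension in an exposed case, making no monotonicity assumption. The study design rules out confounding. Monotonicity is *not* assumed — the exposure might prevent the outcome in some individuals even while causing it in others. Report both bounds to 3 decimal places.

p₁ = P(outcome | exposed) = 499/577 = 0.86482
p₀ = P(outcome | unexposed) = 2023/4070 = 0.49705
Under exogeneity alone the bounds on PN are max{0,(p₁−p₀)/p₁} ≤ PN ≤ min{1,(1−p₀)/p₁}.
  lower = (p₁ − p₀)/p₁ = 0.36777 / 0.86482 ≈ 0.4253
  upper = min{1, (1 − p₀)/p₁} = 0.50295 / 0.86482 ≈ 0.5816

0.425 ≤ PN ≤ 0.582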